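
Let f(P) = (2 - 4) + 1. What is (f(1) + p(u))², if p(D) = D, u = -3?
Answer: 16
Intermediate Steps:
f(P) = -1 (f(P) = -2 + 1 = -1)
(f(1) + p(u))² = (-1 - 3)² = (-4)² = 16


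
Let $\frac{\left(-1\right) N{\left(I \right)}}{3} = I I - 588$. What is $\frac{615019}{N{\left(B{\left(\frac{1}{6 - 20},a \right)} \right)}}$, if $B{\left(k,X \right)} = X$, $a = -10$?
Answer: $\frac{615019}{1464} \approx 420.09$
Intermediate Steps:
$N{\left(I \right)} = 1764 - 3 I^{2}$ ($N{\left(I \right)} = - 3 \left(I I - 588\right) = - 3 \left(I^{2} - 588\right) = - 3 \left(-588 + I^{2}\right) = 1764 - 3 I^{2}$)
$\frac{615019}{N{\left(B{\left(\frac{1}{6 - 20},a \right)} \right)}} = \frac{615019}{1764 - 3 \left(-10\right)^{2}} = \frac{615019}{1764 - 300} = \frac{615019}{1464}$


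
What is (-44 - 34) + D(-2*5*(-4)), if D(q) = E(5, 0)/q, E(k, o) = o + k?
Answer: -623/8 ≈ -77.875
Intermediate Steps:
E(k, o) = k + o
D(q) = 5/q (D(q) = (5 + 0)/q = 5/q)
(-44 - 34) + D(-2*5*(-4)) = (-44 - 34) + 5/((-2*5*(-4))) = -78 + 5/((-10*(-4))) = -78 + 5/40 = -78 + 5*(1/40) = -78 + ⅛ = -623/8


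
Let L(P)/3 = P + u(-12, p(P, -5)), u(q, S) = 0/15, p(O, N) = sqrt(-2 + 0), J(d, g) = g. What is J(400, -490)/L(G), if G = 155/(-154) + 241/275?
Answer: 1886500/1503 ≈ 1255.2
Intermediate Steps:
G = -501/3850 (G = 155*(-1/154) + 241*(1/275) = -155/154 + 241/275 = -501/3850 ≈ -0.13013)
p(O, N) = I*sqrt(2) (p(O, N) = sqrt(-2) = I*sqrt(2))
u(q, S) = 0 (u(q, S) = 0*(1/15) = 0)
L(P) = 3*P (L(P) = 3*(P + 0) = 3*P)
J(400, -490)/L(G) = -490/(3*(-501/3850)) = -490/(-1503/3850) = -490*(-3850/1503) = 1886500/1503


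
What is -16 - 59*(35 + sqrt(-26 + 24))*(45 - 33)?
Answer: -24796 - 708*I*sqrt(2) ≈ -24796.0 - 1001.3*I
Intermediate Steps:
-16 - 59*(35 + sqrt(-26 + 24))*(45 - 33) = -16 - 59*(35 + sqrt(-2))*12 = -16 - 59*(35 + I*sqrt(2))*12 = -16 - 59*(420 + 12*I*sqrt(2)) = -16 + (-24780 - 708*I*sqrt(2)) = -24796 - 708*I*sqrt(2)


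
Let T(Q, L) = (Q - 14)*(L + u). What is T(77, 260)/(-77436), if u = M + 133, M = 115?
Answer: -889/2151 ≈ -0.41330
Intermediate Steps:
u = 248 (u = 115 + 133 = 248)
T(Q, L) = (-14 + Q)*(248 + L) (T(Q, L) = (Q - 14)*(L + 248) = (-14 + Q)*(248 + L))
T(77, 260)/(-77436) = (-3472 - 14*260 + 248*77 + 260*77)/(-77436) = (-3472 - 3640 + 19096 + 20020)*(-1/77436) = 32004*(-1/77436) = -889/2151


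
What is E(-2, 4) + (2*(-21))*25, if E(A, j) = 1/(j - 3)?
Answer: -1049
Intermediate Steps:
E(A, j) = 1/(-3 + j)
E(-2, 4) + (2*(-21))*25 = 1/(-3 + 4) + (2*(-21))*25 = 1/1 - 42*25 = 1 - 1050 = -1049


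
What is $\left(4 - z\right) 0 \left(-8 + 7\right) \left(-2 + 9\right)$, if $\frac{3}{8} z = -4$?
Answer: $0$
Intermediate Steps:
$z = - \frac{32}{3}$ ($z = \frac{8}{3} \left(-4\right) = - \frac{32}{3} \approx -10.667$)
$\left(4 - z\right) 0 \left(-8 + 7\right) \left(-2 + 9\right) = \left(4 - - \frac{32}{3}\right) 0 \left(-8 + 7\right) \left(-2 + 9\right) = \left(4 + \frac{32}{3}\right) 0 \left(\left(-1\right) 7\right) = \frac{44}{3} \cdot 0 \left(-7\right) = 0 \left(-7\right) = 0$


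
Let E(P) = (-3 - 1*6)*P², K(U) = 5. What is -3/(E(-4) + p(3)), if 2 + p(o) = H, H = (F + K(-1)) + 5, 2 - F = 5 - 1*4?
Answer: 1/45 ≈ 0.022222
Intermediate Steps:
F = 1 (F = 2 - (5 - 1*4) = 2 - (5 - 4) = 2 - 1*1 = 2 - 1 = 1)
H = 11 (H = (1 + 5) + 5 = 6 + 5 = 11)
p(o) = 9 (p(o) = -2 + 11 = 9)
E(P) = -9*P² (E(P) = (-3 - 6)*P² = -9*P²)
-3/(E(-4) + p(3)) = -3/(-9*(-4)² + 9) = -3/(-9*16 + 9) = -3/(-144 + 9) = -3/(-135) = -3*(-1/135) = 1/45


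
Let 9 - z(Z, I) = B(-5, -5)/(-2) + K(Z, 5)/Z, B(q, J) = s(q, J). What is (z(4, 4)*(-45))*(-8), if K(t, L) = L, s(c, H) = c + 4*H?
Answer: -1710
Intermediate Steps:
B(q, J) = q + 4*J
z(Z, I) = -7/2 - 5/Z (z(Z, I) = 9 - ((-5 + 4*(-5))/(-2) + 5/Z) = 9 - ((-5 - 20)*(-½) + 5/Z) = 9 - (-25*(-½) + 5/Z) = 9 - (25/2 + 5/Z) = 9 + (-25/2 - 5/Z) = -7/2 - 5/Z)
(z(4, 4)*(-45))*(-8) = ((-7/2 - 5/4)*(-45))*(-8) = -19/4*(-45)*(-8) = (855/4)*(-8) = -1710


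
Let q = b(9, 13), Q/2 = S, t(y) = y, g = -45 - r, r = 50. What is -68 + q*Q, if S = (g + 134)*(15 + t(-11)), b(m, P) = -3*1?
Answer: -1004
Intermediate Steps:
g = -95 (g = -45 - 1*50 = -45 - 50 = -95)
b(m, P) = -3
S = 156 (S = (-95 + 134)*(15 - 11) = 39*4 = 156)
Q = 312 (Q = 2*156 = 312)
q = -3
-68 + q*Q = -68 - 3*312 = -68 - 936 = -1004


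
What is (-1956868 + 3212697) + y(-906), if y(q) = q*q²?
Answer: -742421587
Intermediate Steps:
y(q) = q³
(-1956868 + 3212697) + y(-906) = (-1956868 + 3212697) + (-906)³ = 1255829 - 743677416 = -742421587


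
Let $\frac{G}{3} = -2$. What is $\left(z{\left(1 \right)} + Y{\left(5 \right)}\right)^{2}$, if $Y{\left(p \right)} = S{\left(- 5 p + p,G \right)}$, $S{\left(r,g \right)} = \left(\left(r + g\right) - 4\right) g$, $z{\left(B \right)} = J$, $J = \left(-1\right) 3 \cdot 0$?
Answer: $32400$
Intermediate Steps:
$G = -6$ ($G = 3 \left(-2\right) = -6$)
$J = 0$ ($J = \left(-3\right) 0 = 0$)
$z{\left(B \right)} = 0$
$S{\left(r,g \right)} = g \left(-4 + g + r\right)$ ($S{\left(r,g \right)} = \left(\left(g + r\right) - 4\right) g = \left(-4 + g + r\right) g = g \left(-4 + g + r\right)$)
$Y{\left(p \right)} = 60 + 24 p$ ($Y{\left(p \right)} = - 6 \left(-4 - 6 + \left(- 5 p + p\right)\right) = - 6 \left(-4 - 6 - 4 p\right) = - 6 \left(-10 - 4 p\right) = 60 + 24 p$)
$\left(z{\left(1 \right)} + Y{\left(5 \right)}\right)^{2} = \left(0 + \left(60 + 24 \cdot 5\right)\right)^{2} = \left(0 + \left(60 + 120\right)\right)^{2} = \left(0 + 180\right)^{2} = 180^{2} = 32400$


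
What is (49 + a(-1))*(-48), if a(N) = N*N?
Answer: -2400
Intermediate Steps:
a(N) = N**2
(49 + a(-1))*(-48) = (49 + (-1)**2)*(-48) = (49 + 1)*(-48) = 50*(-48) = -2400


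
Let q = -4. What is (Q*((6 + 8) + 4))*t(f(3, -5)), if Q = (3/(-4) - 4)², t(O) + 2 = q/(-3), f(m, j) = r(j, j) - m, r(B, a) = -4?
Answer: -1083/4 ≈ -270.75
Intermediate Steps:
f(m, j) = -4 - m
t(O) = -⅔ (t(O) = -2 - 4/(-3) = -2 - 4*(-⅓) = -2 + 4/3 = -⅔)
Q = 361/16 (Q = (3*(-¼) - 4)² = (-¾ - 4)² = (-19/4)² = 361/16 ≈ 22.563)
(Q*((6 + 8) + 4))*t(f(3, -5)) = (361*((6 + 8) + 4)/16)*(-⅔) = (361*(14 + 4)/16)*(-⅔) = ((361/16)*18)*(-⅔) = (3249/8)*(-⅔) = -1083/4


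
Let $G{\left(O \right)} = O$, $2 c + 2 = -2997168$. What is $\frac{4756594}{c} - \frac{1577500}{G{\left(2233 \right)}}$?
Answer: $- \frac{215876301082}{304212755} \approx -709.62$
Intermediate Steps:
$c = -1498585$ ($c = -1 + \frac{1}{2} \left(-2997168\right) = -1 - 1498584 = -1498585$)
$\frac{4756594}{c} - \frac{1577500}{G{\left(2233 \right)}} = \frac{4756594}{-1498585} - \frac{1577500}{2233} = 4756594 \left(- \frac{1}{1498585}\right) - \frac{1577500}{2233} = - \frac{4756594}{1498585} - \frac{1577500}{2233} = - \frac{215876301082}{304212755}$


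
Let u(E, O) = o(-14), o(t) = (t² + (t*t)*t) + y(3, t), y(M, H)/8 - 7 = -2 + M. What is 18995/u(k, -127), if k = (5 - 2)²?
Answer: -18995/2484 ≈ -7.6469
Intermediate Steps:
y(M, H) = 40 + 8*M (y(M, H) = 56 + 8*(-2 + M) = 56 + (-16 + 8*M) = 40 + 8*M)
o(t) = 64 + t² + t³ (o(t) = (t² + (t*t)*t) + (40 + 8*3) = (t² + t²*t) + (40 + 24) = (t² + t³) + 64 = 64 + t² + t³)
k = 9 (k = 3² = 9)
u(E, O) = -2484 (u(E, O) = 64 + (-14)² + (-14)³ = 64 + 196 - 2744 = -2484)
18995/u(k, -127) = 18995/(-2484) = 18995*(-1/2484) = -18995/2484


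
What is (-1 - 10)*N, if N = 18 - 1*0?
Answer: -198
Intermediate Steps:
N = 18 (N = 18 + 0 = 18)
(-1 - 10)*N = (-1 - 10)*18 = -11*18 = -198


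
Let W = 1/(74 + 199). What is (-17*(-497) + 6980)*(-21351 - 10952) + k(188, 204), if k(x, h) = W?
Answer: -136064015450/273 ≈ -4.9840e+8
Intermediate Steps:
W = 1/273 ≈ 0.0036630
k(x, h) = 1/273
(-17*(-497) + 6980)*(-21351 - 10952) + k(188, 204) = (-17*(-497) + 6980)*(-21351 - 10952) + 1/273 = (8449 + 6980)*(-32303) + 1/273 = 15429*(-32303) + 1/273 = -498402987 + 1/273 = -136064015450/273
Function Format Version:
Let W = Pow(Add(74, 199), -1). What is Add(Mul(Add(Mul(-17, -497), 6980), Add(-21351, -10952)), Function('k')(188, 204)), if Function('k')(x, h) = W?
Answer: Rational(-136064015450, 273) ≈ -4.9840e+8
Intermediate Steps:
W = Rational(1, 273) (W = Pow(273, -1) = Rational(1, 273) ≈ 0.0036630)
Function('k')(x, h) = Rational(1, 273)
Add(Mul(Add(Mul(-17, -497), 6980), Add(-21351, -10952)), Function('k')(188, 204)) = Add(Mul(Add(Mul(-17, -497), 6980), Add(-21351, -10952)), Rational(1, 273)) = Add(Mul(Add(8449, 6980), -32303), Rational(1, 273)) = Add(Mul(15429, -32303), Rational(1, 273)) = Add(-498402987, Rational(1, 273)) = Rational(-136064015450, 273)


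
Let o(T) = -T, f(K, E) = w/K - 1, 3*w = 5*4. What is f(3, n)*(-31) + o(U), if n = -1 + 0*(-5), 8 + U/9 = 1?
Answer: 226/9 ≈ 25.111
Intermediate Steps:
U = -63 (U = -72 + 9*1 = -72 + 9 = -63)
w = 20/3 (w = (5*4)/3 = (⅓)*20 = 20/3 ≈ 6.6667)
n = -1 (n = -1 + 0 = -1)
f(K, E) = -1 + 20/(3*K) (f(K, E) = (20/3)/K - 1 = 20/(3*K) - 1 = -1 + 20/(3*K))
f(3, n)*(-31) + o(U) = ((20/3 - 1*3)/3)*(-31) - 1*(-63) = ((20/3 - 3)/3)*(-31) + 63 = ((⅓)*(11/3))*(-31) + 63 = (11/9)*(-31) + 63 = -341/9 + 63 = 226/9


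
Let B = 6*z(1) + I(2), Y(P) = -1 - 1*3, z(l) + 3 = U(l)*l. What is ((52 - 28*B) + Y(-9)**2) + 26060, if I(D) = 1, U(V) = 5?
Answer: 25764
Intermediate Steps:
z(l) = -3 + 5*l
Y(P) = -4 (Y(P) = -1 - 3 = -4)
B = 13 (B = 6*(-3 + 5*1) + 1 = 6*(-3 + 5) + 1 = 6*2 + 1 = 12 + 1 = 13)
((52 - 28*B) + Y(-9)**2) + 26060 = ((52 - 28*13) + (-4)**2) + 26060 = ((52 - 364) + 16) + 26060 = (-312 + 16) + 26060 = -296 + 26060 = 25764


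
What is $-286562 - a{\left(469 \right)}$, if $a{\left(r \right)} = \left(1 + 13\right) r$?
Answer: $-293128$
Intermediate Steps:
$a{\left(r \right)} = 14 r$
$-286562 - a{\left(469 \right)} = -286562 - 14 \cdot 469 = -286562 - 6566 = -293128$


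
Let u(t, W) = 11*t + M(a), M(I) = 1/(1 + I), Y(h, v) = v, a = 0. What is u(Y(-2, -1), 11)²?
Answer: 100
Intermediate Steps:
u(t, W) = 1 + 11*t (u(t, W) = 11*t + 1/(1 + 0) = 11*t + 1/1 = 11*t + 1 = 1 + 11*t)
u(Y(-2, -1), 11)² = (1 + 11*(-1))² = (1 - 11)² = (-10)² = 100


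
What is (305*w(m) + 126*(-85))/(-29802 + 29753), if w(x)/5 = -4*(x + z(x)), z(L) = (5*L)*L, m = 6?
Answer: 1145310/49 ≈ 23374.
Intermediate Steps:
z(L) = 5*L**2
w(x) = -100*x**2 - 20*x (w(x) = 5*(-4*(x + 5*x**2)) = 5*(-20*x**2 - 4*x) = -100*x**2 - 20*x)
(305*w(m) + 126*(-85))/(-29802 + 29753) = (305*(20*6*(-1 - 5*6)) + 126*(-85))/(-29802 + 29753) = (305*(20*6*(-1 - 30)) - 10710)/(-49) = (305*(20*6*(-31)) - 10710)*(-1/49) = (305*(-3720) - 10710)*(-1/49) = (-1134600 - 10710)*(-1/49) = -1145310*(-1/49) = 1145310/49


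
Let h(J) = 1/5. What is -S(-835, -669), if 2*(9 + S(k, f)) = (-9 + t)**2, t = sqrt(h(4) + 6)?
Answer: -173/5 + 9*sqrt(155)/5 ≈ -12.190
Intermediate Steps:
h(J) = 1/5
t = sqrt(155)/5 (t = sqrt(1/5 + 6) = sqrt(31/5) = sqrt(155)/5 ≈ 2.4900)
S(k, f) = -9 + (-9 + sqrt(155)/5)**2/2
-S(-835, -669) = -(173/5 - 9*sqrt(155)/5) = -173/5 + 9*sqrt(155)/5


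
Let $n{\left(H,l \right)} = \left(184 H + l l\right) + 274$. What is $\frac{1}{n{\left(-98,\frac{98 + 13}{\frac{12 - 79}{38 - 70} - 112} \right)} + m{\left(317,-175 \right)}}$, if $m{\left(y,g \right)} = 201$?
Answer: $- \frac{12369289}{217154990269} \approx -5.6961 \cdot 10^{-5}$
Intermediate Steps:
$n{\left(H,l \right)} = 274 + l^{2} + 184 H$ ($n{\left(H,l \right)} = \left(184 H + l^{2}\right) + 274 = \left(l^{2} + 184 H\right) + 274 = 274 + l^{2} + 184 H$)
$\frac{1}{n{\left(-98,\frac{98 + 13}{\frac{12 - 79}{38 - 70} - 112} \right)} + m{\left(317,-175 \right)}} = \frac{1}{\left(274 + \left(\frac{98 + 13}{\frac{12 - 79}{38 - 70} - 112}\right)^{2} + 184 \left(-98\right)\right) + 201} = \frac{1}{\left(274 + \left(\frac{111}{- \frac{67}{-32} - 112}\right)^{2} - 18032\right) + 201} = \frac{1}{\left(274 + \left(\frac{111}{\left(-67\right) \left(- \frac{1}{32}\right) - 112}\right)^{2} - 18032\right) + 201} = \frac{1}{\left(274 + \left(\frac{111}{\frac{67}{32} - 112}\right)^{2} - 18032\right) + 201} = \frac{1}{\left(274 + \left(\frac{111}{- \frac{3517}{32}}\right)^{2} - 18032\right) + 201} = \frac{1}{\left(274 + \left(111 \left(- \frac{32}{3517}\right)\right)^{2} - 18032\right) + 201} = \frac{1}{\left(274 + \left(- \frac{3552}{3517}\right)^{2} - 18032\right) + 201} = \frac{1}{\left(274 + \frac{12616704}{12369289} - 18032\right) + 201} = \frac{1}{- \frac{219641217358}{12369289} + 201} = \frac{1}{- \frac{217154990269}{12369289}} = - \frac{12369289}{217154990269}$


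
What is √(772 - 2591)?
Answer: I*√1819 ≈ 42.65*I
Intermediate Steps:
√(772 - 2591) = √(-1819) = I*√1819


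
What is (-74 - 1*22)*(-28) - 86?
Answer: 2602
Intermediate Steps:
(-74 - 1*22)*(-28) - 86 = (-74 - 22)*(-28) - 86 = -96*(-28) - 86 = 2688 - 86 = 2602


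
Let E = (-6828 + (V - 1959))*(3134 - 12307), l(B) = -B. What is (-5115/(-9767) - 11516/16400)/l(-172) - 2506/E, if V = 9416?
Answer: -23980333451781/39740701621022800 ≈ -0.00060342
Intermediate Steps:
E = -5769817 (E = (-6828 + (9416 - 1959))*(3134 - 12307) = (-6828 + 7457)*(-9173) = 629*(-9173) = -5769817)
(-5115/(-9767) - 11516/16400)/l(-172) - 2506/E = (-5115/(-9767) - 11516/16400)/((-1*(-172))) - 2506/(-5769817) = (-5115*(-1/9767) - 11516*1/16400)/172 - 2506*(-1/5769817) = (5115/9767 - 2879/4100)*(1/172) + 2506/5769817 = -7147693/40044700*1/172 + 2506/5769817 = -7147693/6887688400 + 2506/5769817 = -23980333451781/39740701621022800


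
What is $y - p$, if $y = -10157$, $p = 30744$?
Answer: $-40901$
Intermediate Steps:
$y - p = -10157 - 30744 = -40901$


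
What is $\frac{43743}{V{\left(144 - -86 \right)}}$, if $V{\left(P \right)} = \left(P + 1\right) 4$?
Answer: $\frac{2083}{44} \approx 47.341$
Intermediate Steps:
$V{\left(P \right)} = 4 + 4 P$ ($V{\left(P \right)} = \left(1 + P\right) 4 = 4 + 4 P$)
$\frac{43743}{V{\left(144 - -86 \right)}} = \frac{43743}{4 + 4 \left(144 - -86\right)} = \frac{43743}{4 + 4 \left(144 + 86\right)} = \frac{43743}{4 + 4 \cdot 230} = \frac{43743}{4 + 920} = \frac{43743}{924} = 43743 \cdot \frac{1}{924} = \frac{2083}{44}$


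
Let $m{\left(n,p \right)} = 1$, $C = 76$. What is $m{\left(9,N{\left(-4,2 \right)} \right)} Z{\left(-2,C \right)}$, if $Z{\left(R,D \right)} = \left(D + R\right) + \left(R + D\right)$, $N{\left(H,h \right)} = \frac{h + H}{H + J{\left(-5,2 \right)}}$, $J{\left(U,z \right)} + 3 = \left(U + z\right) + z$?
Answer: $148$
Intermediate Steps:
$J{\left(U,z \right)} = -3 + U + 2 z$ ($J{\left(U,z \right)} = -3 + \left(\left(U + z\right) + z\right) = -3 + \left(U + 2 z\right) = -3 + U + 2 z$)
$N{\left(H,h \right)} = \frac{H + h}{-4 + H}$ ($N{\left(H,h \right)} = \frac{h + H}{H - 4} = \frac{H + h}{H - 4} = \frac{H + h}{-4 + H}$)
$Z{\left(R,D \right)} = 2 D + 2 R$ ($Z{\left(R,D \right)} = \left(D + R\right) + \left(D + R\right) = 2 D + 2 R$)
$m{\left(9,N{\left(-4,2 \right)} \right)} Z{\left(-2,C \right)} = 1 \left(2 \cdot 76 + 2 \left(-2\right)\right) = 1 \left(152 - 4\right) = 1 \cdot 148 = 148$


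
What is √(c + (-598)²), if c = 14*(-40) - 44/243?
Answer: 4*√16267809/27 ≈ 597.53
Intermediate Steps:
c = -136124/243 (c = -560 - 44*1/243 = -560 - 44/243 = -136124/243 ≈ -560.18)
√(c + (-598)²) = √(-136124/243 + (-598)²) = √(-136124/243 + 357604) = √(86761648/243) = 4*√16267809/27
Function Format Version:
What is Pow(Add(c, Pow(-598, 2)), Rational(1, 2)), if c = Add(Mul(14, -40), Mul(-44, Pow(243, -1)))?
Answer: Mul(Rational(4, 27), Pow(16267809, Rational(1, 2))) ≈ 597.53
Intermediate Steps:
c = Rational(-136124, 243) (c = Add(-560, Mul(-44, Rational(1, 243))) = Add(-560, Rational(-44, 243)) = Rational(-136124, 243) ≈ -560.18)
Pow(Add(c, Pow(-598, 2)), Rational(1, 2)) = Pow(Add(Rational(-136124, 243), Pow(-598, 2)), Rational(1, 2)) = Pow(Add(Rational(-136124, 243), 357604), Rational(1, 2)) = Pow(Rational(86761648, 243), Rational(1, 2)) = Mul(Rational(4, 27), Pow(16267809, Rational(1, 2)))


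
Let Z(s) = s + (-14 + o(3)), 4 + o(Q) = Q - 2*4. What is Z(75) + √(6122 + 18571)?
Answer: 52 + √24693 ≈ 209.14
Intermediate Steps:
o(Q) = -12 + Q (o(Q) = -4 + (Q - 2*4) = -4 + (Q - 8) = -4 + (-8 + Q) = -12 + Q)
Z(s) = -23 + s (Z(s) = s + (-14 + (-12 + 3)) = s + (-14 - 9) = s - 23 = -23 + s)
Z(75) + √(6122 + 18571) = (-23 + 75) + √(6122 + 18571) = 52 + √24693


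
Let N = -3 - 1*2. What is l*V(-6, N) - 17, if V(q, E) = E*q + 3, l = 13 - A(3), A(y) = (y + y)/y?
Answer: 346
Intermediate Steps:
A(y) = 2 (A(y) = (2*y)/y = 2)
N = -5 (N = -3 - 2 = -5)
l = 11 (l = 13 - 1*2 = 13 - 2 = 11)
V(q, E) = 3 + E*q
l*V(-6, N) - 17 = 11*(3 - 5*(-6)) - 17 = 11*(3 + 30) - 17 = 11*33 - 17 = 363 - 17 = 346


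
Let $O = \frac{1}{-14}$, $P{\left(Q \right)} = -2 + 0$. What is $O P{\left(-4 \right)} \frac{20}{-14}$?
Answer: $- \frac{10}{49} \approx -0.20408$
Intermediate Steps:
$P{\left(Q \right)} = -2$
$O = - \frac{1}{14} \approx -0.071429$
$O P{\left(-4 \right)} \frac{20}{-14} = \left(- \frac{1}{14}\right) \left(-2\right) \frac{20}{-14} = \frac{20 \left(- \frac{1}{14}\right)}{7} = \frac{1}{7} \left(- \frac{10}{7}\right) = - \frac{10}{49}$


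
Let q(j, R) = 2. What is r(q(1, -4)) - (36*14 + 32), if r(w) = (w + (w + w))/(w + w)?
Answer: -1069/2 ≈ -534.50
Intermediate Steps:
r(w) = 3/2 (r(w) = (w + 2*w)/((2*w)) = (3*w)*(1/(2*w)) = 3/2)
r(q(1, -4)) - (36*14 + 32) = 3/2 - (36*14 + 32) = 3/2 - (504 + 32) = 3/2 - 1*536 = 3/2 - 536 = -1069/2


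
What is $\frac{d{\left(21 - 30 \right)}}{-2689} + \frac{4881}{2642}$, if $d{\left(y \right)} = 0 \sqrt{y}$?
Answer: $\frac{4881}{2642} \approx 1.8475$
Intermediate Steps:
$d{\left(y \right)} = 0$
$\frac{d{\left(21 - 30 \right)}}{-2689} + \frac{4881}{2642} = \frac{0}{-2689} + \frac{4881}{2642} = 0 \left(- \frac{1}{2689}\right) + 4881 \cdot \frac{1}{2642} = 0 + \frac{4881}{2642} = \frac{4881}{2642}$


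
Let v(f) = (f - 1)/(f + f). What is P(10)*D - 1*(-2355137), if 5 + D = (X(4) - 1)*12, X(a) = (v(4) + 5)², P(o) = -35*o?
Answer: 17917971/8 ≈ 2.2397e+6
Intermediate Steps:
v(f) = (-1 + f)/(2*f) (v(f) = (-1 + f)/((2*f)) = (-1 + f)*(1/(2*f)) = (-1 + f)/(2*f))
X(a) = 1849/64 (X(a) = ((½)*(-1 + 4)/4 + 5)² = ((½)*(¼)*3 + 5)² = (3/8 + 5)² = (43/8)² = 1849/64)
D = 5275/16 (D = -5 + (1849/64 - 1)*12 = -5 + (1785/64)*12 = -5 + 5355/16 = 5275/16 ≈ 329.69)
P(10)*D - 1*(-2355137) = -35*10*(5275/16) - 1*(-2355137) = -350*5275/16 + 2355137 = -923125/8 + 2355137 = 17917971/8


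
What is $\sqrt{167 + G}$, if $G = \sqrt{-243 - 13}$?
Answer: $\sqrt{167 + 16 i} \approx 12.938 + 0.61835 i$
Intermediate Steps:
$G = 16 i$ ($G = \sqrt{-256} = 16 i \approx 16.0 i$)
$\sqrt{167 + G} = \sqrt{167 + 16 i}$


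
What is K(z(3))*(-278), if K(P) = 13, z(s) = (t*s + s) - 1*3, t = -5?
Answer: -3614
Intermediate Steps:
z(s) = -3 - 4*s (z(s) = (-5*s + s) - 1*3 = -4*s - 3 = -3 - 4*s)
K(z(3))*(-278) = 13*(-278) = -3614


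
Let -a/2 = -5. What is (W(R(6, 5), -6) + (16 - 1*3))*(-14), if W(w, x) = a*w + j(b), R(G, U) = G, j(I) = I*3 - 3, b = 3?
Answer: -1106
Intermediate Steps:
j(I) = -3 + 3*I (j(I) = 3*I - 3 = -3 + 3*I)
a = 10 (a = -2*(-5) = 10)
W(w, x) = 6 + 10*w (W(w, x) = 10*w + (-3 + 3*3) = 10*w + (-3 + 9) = 10*w + 6 = 6 + 10*w)
(W(R(6, 5), -6) + (16 - 1*3))*(-14) = ((6 + 10*6) + (16 - 1*3))*(-14) = ((6 + 60) + (16 - 3))*(-14) = (66 + 13)*(-14) = 79*(-14) = -1106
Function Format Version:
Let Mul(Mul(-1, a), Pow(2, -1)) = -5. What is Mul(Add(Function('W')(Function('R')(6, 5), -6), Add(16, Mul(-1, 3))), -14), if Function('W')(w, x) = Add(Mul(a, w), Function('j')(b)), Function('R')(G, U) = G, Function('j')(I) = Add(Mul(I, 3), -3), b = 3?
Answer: -1106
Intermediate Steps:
Function('j')(I) = Add(-3, Mul(3, I)) (Function('j')(I) = Add(Mul(3, I), -3) = Add(-3, Mul(3, I)))
a = 10 (a = Mul(-2, -5) = 10)
Function('W')(w, x) = Add(6, Mul(10, w)) (Function('W')(w, x) = Add(Mul(10, w), Add(-3, Mul(3, 3))) = Add(Mul(10, w), Add(-3, 9)) = Add(Mul(10, w), 6) = Add(6, Mul(10, w)))
Mul(Add(Function('W')(Function('R')(6, 5), -6), Add(16, Mul(-1, 3))), -14) = Mul(Add(Add(6, Mul(10, 6)), Add(16, Mul(-1, 3))), -14) = Mul(Add(Add(6, 60), Add(16, -3)), -14) = Mul(Add(66, 13), -14) = Mul(79, -14) = -1106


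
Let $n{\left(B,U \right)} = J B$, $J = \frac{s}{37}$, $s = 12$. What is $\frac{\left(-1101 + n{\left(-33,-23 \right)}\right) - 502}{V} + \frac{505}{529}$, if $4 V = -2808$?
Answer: $\frac{44701873}{13740246} \approx 3.2534$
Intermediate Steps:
$V = -702$ ($V = \frac{1}{4} \left(-2808\right) = -702$)
$J = \frac{12}{37} \approx 0.32432$
$n{\left(B,U \right)} = \frac{12 B}{37}$
$\frac{\left(-1101 + n{\left(-33,-23 \right)}\right) - 502}{V} + \frac{505}{529} = \frac{\left(-1101 + \frac{12}{37} \left(-33\right)\right) - 502}{-702} + \frac{505}{529} = \left(\left(-1101 - \frac{396}{37}\right) - 502\right) \left(- \frac{1}{702}\right) + 505 \cdot \frac{1}{529} = \left(- \frac{41133}{37} - 502\right) \left(- \frac{1}{702}\right) + \frac{505}{529} = \left(- \frac{59707}{37}\right) \left(- \frac{1}{702}\right) + \frac{505}{529} = \frac{59707}{25974} + \frac{505}{529} = \frac{44701873}{13740246}$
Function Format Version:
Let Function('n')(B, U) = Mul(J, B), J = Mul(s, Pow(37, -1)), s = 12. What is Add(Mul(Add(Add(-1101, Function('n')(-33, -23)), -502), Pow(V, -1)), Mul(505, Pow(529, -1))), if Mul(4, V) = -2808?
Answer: Rational(44701873, 13740246) ≈ 3.2534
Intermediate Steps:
V = -702 (V = Mul(Rational(1, 4), -2808) = -702)
J = Rational(12, 37) (J = Mul(12, Pow(37, -1)) = Mul(12, Rational(1, 37)) = Rational(12, 37) ≈ 0.32432)
Function('n')(B, U) = Mul(Rational(12, 37), B)
Add(Mul(Add(Add(-1101, Function('n')(-33, -23)), -502), Pow(V, -1)), Mul(505, Pow(529, -1))) = Add(Mul(Add(Add(-1101, Mul(Rational(12, 37), -33)), -502), Pow(-702, -1)), Mul(505, Pow(529, -1))) = Add(Mul(Add(Add(-1101, Rational(-396, 37)), -502), Rational(-1, 702)), Mul(505, Rational(1, 529))) = Add(Mul(Add(Rational(-41133, 37), -502), Rational(-1, 702)), Rational(505, 529)) = Add(Mul(Rational(-59707, 37), Rational(-1, 702)), Rational(505, 529)) = Add(Rational(59707, 25974), Rational(505, 529)) = Rational(44701873, 13740246)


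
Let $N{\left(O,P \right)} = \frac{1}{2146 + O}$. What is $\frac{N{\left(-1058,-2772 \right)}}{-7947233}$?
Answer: $- \frac{1}{8646589504} \approx -1.1565 \cdot 10^{-10}$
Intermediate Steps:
$\frac{N{\left(-1058,-2772 \right)}}{-7947233} = \frac{1}{\left(2146 - 1058\right) \left(-7947233\right)} = \frac{1}{1088} \left(- \frac{1}{7947233}\right) = - \frac{1}{8646589504}$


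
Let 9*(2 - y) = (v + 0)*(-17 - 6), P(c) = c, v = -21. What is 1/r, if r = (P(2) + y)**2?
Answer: 9/22201 ≈ 0.00040539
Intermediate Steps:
y = -155/3 (y = 2 - (-21 + 0)*(-17 - 6)/9 = 2 - (-7)*(-23)/3 = 2 - 1/9*483 = 2 - 161/3 = -155/3 ≈ -51.667)
r = 22201/9 (r = (2 - 155/3)**2 = (-149/3)**2 = 22201/9 ≈ 2466.8)
1/r = 1/(22201/9) = 9/22201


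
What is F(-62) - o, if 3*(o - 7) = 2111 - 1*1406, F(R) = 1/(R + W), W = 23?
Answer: -9439/39 ≈ -242.03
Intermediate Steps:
F(R) = 1/(23 + R) (F(R) = 1/(R + 23) = 1/(23 + R))
o = 242 (o = 7 + (2111 - 1*1406)/3 = 7 + (2111 - 1406)/3 = 7 + (⅓)*705 = 7 + 235 = 242)
F(-62) - o = 1/(23 - 62) - 1*242 = 1/(-39) - 242 = -1/39 - 242 = -9439/39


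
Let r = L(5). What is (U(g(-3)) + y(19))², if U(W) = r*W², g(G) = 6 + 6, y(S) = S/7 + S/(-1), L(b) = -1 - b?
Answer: 37970244/49 ≈ 7.7490e+5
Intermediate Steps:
r = -6 (r = -1 - 1*5 = -1 - 5 = -6)
y(S) = -6*S/7 (y(S) = S*(⅐) + S*(-1) = S/7 - S = -6*S/7)
g(G) = 12
U(W) = -6*W²
(U(g(-3)) + y(19))² = (-6*12² - 6/7*19)² = (-6*144 - 114/7)² = (-864 - 114/7)² = (-6162/7)² = 37970244/49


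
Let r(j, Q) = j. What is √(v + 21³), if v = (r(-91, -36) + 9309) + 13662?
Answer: √32141 ≈ 179.28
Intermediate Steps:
v = 22880 (v = (-91 + 9309) + 13662 = 9218 + 13662 = 22880)
√(v + 21³) = √(22880 + 21³) = √(22880 + 9261) = √32141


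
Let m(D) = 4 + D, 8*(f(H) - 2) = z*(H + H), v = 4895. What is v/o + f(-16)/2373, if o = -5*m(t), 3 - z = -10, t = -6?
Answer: 2323067/4746 ≈ 489.48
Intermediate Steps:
z = 13 (z = 3 - 1*(-10) = 3 + 10 = 13)
f(H) = 2 + 13*H/4 (f(H) = 2 + (13*(H + H))/8 = 2 + (13*(2*H))/8 = 2 + (26*H)/8 = 2 + 13*H/4)
o = 10 (o = -5*(4 - 6) = -5*(-2) = 10)
v/o + f(-16)/2373 = 4895/10 + (2 + (13/4)*(-16))/2373 = 4895*(1/10) + (2 - 52)*(1/2373) = 979/2 - 50*1/2373 = 979/2 - 50/2373 = 2323067/4746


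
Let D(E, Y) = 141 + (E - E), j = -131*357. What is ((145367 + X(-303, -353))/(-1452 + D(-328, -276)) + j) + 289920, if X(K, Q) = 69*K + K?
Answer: 318649426/1311 ≈ 2.4306e+5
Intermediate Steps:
j = -46767
X(K, Q) = 70*K
D(E, Y) = 141 (D(E, Y) = 141 + 0 = 141)
((145367 + X(-303, -353))/(-1452 + D(-328, -276)) + j) + 289920 = ((145367 + 70*(-303))/(-1452 + 141) - 46767) + 289920 = ((145367 - 21210)/(-1311) - 46767) + 289920 = (124157*(-1/1311) - 46767) + 289920 = (-124157/1311 - 46767) + 289920 = -61435694/1311 + 289920 = 318649426/1311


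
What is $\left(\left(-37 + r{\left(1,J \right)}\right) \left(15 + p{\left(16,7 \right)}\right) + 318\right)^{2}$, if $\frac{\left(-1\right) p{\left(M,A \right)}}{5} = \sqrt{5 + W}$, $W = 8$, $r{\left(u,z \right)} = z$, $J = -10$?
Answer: $867694 - 181890 \sqrt{13} \approx 2.1188 \cdot 10^{5}$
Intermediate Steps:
$p{\left(M,A \right)} = - 5 \sqrt{13}$ ($p{\left(M,A \right)} = - 5 \sqrt{5 + 8} = - 5 \sqrt{13}$)
$\left(\left(-37 + r{\left(1,J \right)}\right) \left(15 + p{\left(16,7 \right)}\right) + 318\right)^{2} = \left(\left(-37 - 10\right) \left(15 - 5 \sqrt{13}\right) + 318\right)^{2} = \left(- 47 \left(15 - 5 \sqrt{13}\right) + 318\right)^{2} = \left(\left(-705 + 235 \sqrt{13}\right) + 318\right)^{2} = \left(-387 + 235 \sqrt{13}\right)^{2}$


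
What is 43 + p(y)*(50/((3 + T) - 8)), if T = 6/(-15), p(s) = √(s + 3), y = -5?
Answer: 43 - 250*I*√2/27 ≈ 43.0 - 13.095*I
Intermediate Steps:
p(s) = √(3 + s)
T = -⅖ (T = 6*(-1/15) = -⅖ ≈ -0.40000)
43 + p(y)*(50/((3 + T) - 8)) = 43 + √(3 - 5)*(50/((3 - ⅖) - 8)) = 43 + √(-2)*(50/(13/5 - 8)) = 43 + (I*√2)*(50/(-27/5)) = 43 + (I*√2)*(50*(-5/27)) = 43 + (I*√2)*(-250/27) = 43 - 250*I*√2/27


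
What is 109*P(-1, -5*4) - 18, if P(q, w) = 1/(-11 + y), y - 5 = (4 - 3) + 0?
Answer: -199/5 ≈ -39.800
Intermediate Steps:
y = 6 (y = 5 + ((4 - 3) + 0) = 5 + (1 + 0) = 5 + 1 = 6)
P(q, w) = -1/5 (P(q, w) = 1/(-11 + 6) = 1/(-5) = -1/5)
109*P(-1, -5*4) - 18 = 109*(-1/5) - 18 = -109/5 - 18 = -199/5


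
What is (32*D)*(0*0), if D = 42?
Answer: 0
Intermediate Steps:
(32*D)*(0*0) = (32*42)*(0*0) = 1344*0 = 0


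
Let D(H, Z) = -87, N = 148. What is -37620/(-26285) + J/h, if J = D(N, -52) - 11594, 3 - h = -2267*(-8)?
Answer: 197839709/95325181 ≈ 2.0754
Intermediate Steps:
h = -18133 (h = 3 - (-2267)*(-8) = 3 - 1*18136 = 3 - 18136 = -18133)
J = -11681 (J = -87 - 11594 = -11681)
-37620/(-26285) + J/h = -37620/(-26285) - 11681/(-18133) = -37620*(-1/26285) - 11681*(-1/18133) = 7524/5257 + 11681/18133 = 197839709/95325181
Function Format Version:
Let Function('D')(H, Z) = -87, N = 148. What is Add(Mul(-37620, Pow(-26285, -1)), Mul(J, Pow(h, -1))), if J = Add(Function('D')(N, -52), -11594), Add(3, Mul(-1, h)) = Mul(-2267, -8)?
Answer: Rational(197839709, 95325181) ≈ 2.0754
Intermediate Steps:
h = -18133 (h = Add(3, Mul(-1, Mul(-2267, -8))) = Add(3, Mul(-1, 18136)) = Add(3, -18136) = -18133)
J = -11681 (J = Add(-87, -11594) = -11681)
Add(Mul(-37620, Pow(-26285, -1)), Mul(J, Pow(h, -1))) = Add(Mul(-37620, Pow(-26285, -1)), Mul(-11681, Pow(-18133, -1))) = Add(Mul(-37620, Rational(-1, 26285)), Mul(-11681, Rational(-1, 18133))) = Add(Rational(7524, 5257), Rational(11681, 18133)) = Rational(197839709, 95325181)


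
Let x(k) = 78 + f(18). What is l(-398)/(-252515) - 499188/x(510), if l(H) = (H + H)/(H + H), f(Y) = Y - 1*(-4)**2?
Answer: -1260524579/202012 ≈ -6239.9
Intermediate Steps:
f(Y) = -16 + Y (f(Y) = Y - 1*16 = Y - 16 = -16 + Y)
l(H) = 1 (l(H) = (2*H)/((2*H)) = (2*H)*(1/(2*H)) = 1)
x(k) = 80 (x(k) = 78 + (-16 + 18) = 78 + 2 = 80)
l(-398)/(-252515) - 499188/x(510) = 1/(-252515) - 499188/80 = 1*(-1/252515) - 499188*1/80 = -1/252515 - 124797/20 = -1260524579/202012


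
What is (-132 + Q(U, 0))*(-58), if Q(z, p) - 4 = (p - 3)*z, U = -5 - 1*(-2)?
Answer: 6902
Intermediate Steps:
U = -3 (U = -5 + 2 = -3)
Q(z, p) = 4 + z*(-3 + p) (Q(z, p) = 4 + (p - 3)*z = 4 + (-3 + p)*z = 4 + z*(-3 + p))
(-132 + Q(U, 0))*(-58) = (-132 + (4 - 3*(-3) + 0*(-3)))*(-58) = (-132 + (4 + 9 + 0))*(-58) = (-132 + 13)*(-58) = -119*(-58) = 6902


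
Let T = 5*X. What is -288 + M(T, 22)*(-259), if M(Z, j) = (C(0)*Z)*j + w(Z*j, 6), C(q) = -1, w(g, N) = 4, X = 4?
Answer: 112636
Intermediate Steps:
T = 20 (T = 5*4 = 20)
M(Z, j) = 4 - Z*j (M(Z, j) = (-Z)*j + 4 = -Z*j + 4 = 4 - Z*j)
-288 + M(T, 22)*(-259) = -288 + (4 - 1*20*22)*(-259) = -288 + (4 - 440)*(-259) = -288 - 436*(-259) = -288 + 112924 = 112636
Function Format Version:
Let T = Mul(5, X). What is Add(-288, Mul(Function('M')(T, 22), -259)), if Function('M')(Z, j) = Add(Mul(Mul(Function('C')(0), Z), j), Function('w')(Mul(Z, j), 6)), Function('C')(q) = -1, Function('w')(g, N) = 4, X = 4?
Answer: 112636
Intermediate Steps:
T = 20 (T = Mul(5, 4) = 20)
Function('M')(Z, j) = Add(4, Mul(-1, Z, j)) (Function('M')(Z, j) = Add(Mul(Mul(-1, Z), j), 4) = Add(Mul(-1, Z, j), 4) = Add(4, Mul(-1, Z, j)))
Add(-288, Mul(Function('M')(T, 22), -259)) = Add(-288, Mul(Add(4, Mul(-1, 20, 22)), -259)) = Add(-288, Mul(Add(4, -440), -259)) = Add(-288, Mul(-436, -259)) = Add(-288, 112924) = 112636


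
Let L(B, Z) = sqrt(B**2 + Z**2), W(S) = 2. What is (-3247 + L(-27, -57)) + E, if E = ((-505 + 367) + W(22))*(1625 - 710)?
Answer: -127687 + 3*sqrt(442) ≈ -1.2762e+5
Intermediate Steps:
E = -124440 (E = ((-505 + 367) + 2)*(1625 - 710) = (-138 + 2)*915 = -136*915 = -124440)
(-3247 + L(-27, -57)) + E = (-3247 + sqrt((-27)**2 + (-57)**2)) - 124440 = (-3247 + sqrt(729 + 3249)) - 124440 = (-3247 + sqrt(3978)) - 124440 = (-3247 + 3*sqrt(442)) - 124440 = -127687 + 3*sqrt(442)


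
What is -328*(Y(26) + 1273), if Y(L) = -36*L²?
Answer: 7564664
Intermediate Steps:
-328*(Y(26) + 1273) = -328*(-36*26² + 1273) = -328*(-36*676 + 1273) = -328*(-24336 + 1273) = -328*(-23063) = -1*(-7564664) = 7564664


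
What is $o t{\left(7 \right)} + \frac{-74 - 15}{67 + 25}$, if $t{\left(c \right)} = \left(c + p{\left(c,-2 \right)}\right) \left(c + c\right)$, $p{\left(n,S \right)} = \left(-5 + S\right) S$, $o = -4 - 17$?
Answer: $- \frac{568097}{92} \approx -6175.0$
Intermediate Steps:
$o = -21$ ($o = -4 - 17 = -21$)
$p{\left(n,S \right)} = S \left(-5 + S\right)$
$t{\left(c \right)} = 2 c \left(14 + c\right)$ ($t{\left(c \right)} = \left(c - 2 \left(-5 - 2\right)\right) \left(c + c\right) = \left(c - -14\right) 2 c = \left(c + 14\right) 2 c = \left(14 + c\right) 2 c = 2 c \left(14 + c\right)$)
$o t{\left(7 \right)} + \frac{-74 - 15}{67 + 25} = - 21 \cdot 2 \cdot 7 \left(14 + 7\right) + \frac{-74 - 15}{67 + 25} = - 21 \cdot 2 \cdot 7 \cdot 21 - \frac{89}{92} = \left(-21\right) 294 - \frac{89}{92} = -6174 - \frac{89}{92} = - \frac{568097}{92}$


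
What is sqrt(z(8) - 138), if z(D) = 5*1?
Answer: I*sqrt(133) ≈ 11.533*I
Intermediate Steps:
z(D) = 5
sqrt(z(8) - 138) = sqrt(5 - 138) = sqrt(-133) = I*sqrt(133)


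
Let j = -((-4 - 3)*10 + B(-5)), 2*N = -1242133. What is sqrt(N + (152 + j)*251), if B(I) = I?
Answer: I*sqrt(2256358)/2 ≈ 751.06*I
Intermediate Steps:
N = -1242133/2 (N = (1/2)*(-1242133) = -1242133/2 ≈ -6.2107e+5)
j = 75 (j = -((-4 - 3)*10 - 5) = -(-7*10 - 5) = -(-70 - 5) = -1*(-75) = 75)
sqrt(N + (152 + j)*251) = sqrt(-1242133/2 + (152 + 75)*251) = sqrt(-1242133/2 + 227*251) = sqrt(-1242133/2 + 56977) = sqrt(-1128179/2) = I*sqrt(2256358)/2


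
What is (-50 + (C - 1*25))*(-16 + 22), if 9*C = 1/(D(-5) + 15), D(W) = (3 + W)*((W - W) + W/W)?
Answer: -17548/39 ≈ -449.95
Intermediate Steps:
D(W) = 3 + W (D(W) = (3 + W)*(0 + 1) = (3 + W)*1 = 3 + W)
C = 1/117 (C = 1/(9*((3 - 5) + 15)) = 1/(9*(-2 + 15)) = (⅑)/13 = (⅑)*(1/13) = 1/117 ≈ 0.0085470)
(-50 + (C - 1*25))*(-16 + 22) = (-50 + (1/117 - 1*25))*(-16 + 22) = (-50 + (1/117 - 25))*6 = (-50 - 2924/117)*6 = -8774/117*6 = -17548/39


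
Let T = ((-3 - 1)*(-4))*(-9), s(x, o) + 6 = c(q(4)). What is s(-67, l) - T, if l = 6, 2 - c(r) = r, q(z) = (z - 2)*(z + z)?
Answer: 124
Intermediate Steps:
q(z) = 2*z*(-2 + z) (q(z) = (-2 + z)*(2*z) = 2*z*(-2 + z))
c(r) = 2 - r
s(x, o) = -20 (s(x, o) = -6 + (2 - 2*4*(-2 + 4)) = -6 + (2 - 2*4*2) = -6 + (2 - 1*16) = -6 + (2 - 16) = -6 - 14 = -20)
T = -144 (T = -4*(-4)*(-9) = 16*(-9) = -144)
s(-67, l) - T = -20 - 1*(-144) = -20 + 144 = 124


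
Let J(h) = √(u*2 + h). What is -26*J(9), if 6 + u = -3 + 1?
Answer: -26*I*√7 ≈ -68.79*I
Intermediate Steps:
u = -8 (u = -6 + (-3 + 1) = -6 - 2 = -8)
J(h) = √(-16 + h) (J(h) = √(-8*2 + h) = √(-16 + h))
-26*J(9) = -26*√(-16 + 9) = -26*I*√7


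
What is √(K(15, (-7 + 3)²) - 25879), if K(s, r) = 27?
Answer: 2*I*√6463 ≈ 160.79*I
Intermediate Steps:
√(K(15, (-7 + 3)²) - 25879) = √(27 - 25879) = √(-25852) = 2*I*√6463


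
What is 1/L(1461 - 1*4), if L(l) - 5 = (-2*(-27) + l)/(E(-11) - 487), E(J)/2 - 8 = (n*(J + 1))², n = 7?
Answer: 9329/48156 ≈ 0.19372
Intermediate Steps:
E(J) = 16 + 2*(7 + 7*J)² (E(J) = 16 + 2*(7*(J + 1))² = 16 + 2*(7*(1 + J))² = 16 + 2*(7 + 7*J)²)
L(l) = 46699/9329 + l/9329 (L(l) = 5 + (-2*(-27) + l)/((16 + 98*(1 - 11)²) - 487) = 5 + (54 + l)/((16 + 98*(-10)²) - 487) = 5 + (54 + l)/((16 + 98*100) - 487) = 5 + (54 + l)/((16 + 9800) - 487) = 5 + (54 + l)/(9816 - 487) = 5 + (54 + l)/9329 = 5 + (54 + l)*(1/9329) = 5 + (54/9329 + l/9329) = 46699/9329 + l/9329)
1/L(1461 - 1*4) = 1/(46699/9329 + (1461 - 1*4)/9329) = 1/(46699/9329 + (1461 - 4)/9329) = 1/(46699/9329 + (1/9329)*1457) = 1/(46699/9329 + 1457/9329) = 1/(48156/9329) = 9329/48156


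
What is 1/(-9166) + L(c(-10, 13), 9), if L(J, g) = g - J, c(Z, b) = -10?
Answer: 174153/9166 ≈ 19.000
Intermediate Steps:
1/(-9166) + L(c(-10, 13), 9) = 1/(-9166) + (9 - 1*(-10)) = -1/9166 + (9 + 10) = -1/9166 + 19 = 174153/9166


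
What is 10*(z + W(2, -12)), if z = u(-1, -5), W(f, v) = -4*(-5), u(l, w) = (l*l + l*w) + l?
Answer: 250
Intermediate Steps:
u(l, w) = l + l² + l*w (u(l, w) = (l² + l*w) + l = l + l² + l*w)
W(f, v) = 20
z = 5 (z = -(1 - 1 - 5) = -1*(-5) = 5)
10*(z + W(2, -12)) = 10*(5 + 20) = 10*25 = 250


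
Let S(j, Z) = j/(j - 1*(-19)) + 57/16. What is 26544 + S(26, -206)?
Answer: 19114661/720 ≈ 26548.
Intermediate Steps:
S(j, Z) = 57/16 + j/(19 + j) (S(j, Z) = j/(j + 19) + 57*(1/16) = j/(19 + j) + 57/16 = 57/16 + j/(19 + j))
26544 + S(26, -206) = 26544 + (1083 + 73*26)/(16*(19 + 26)) = 26544 + (1/16)*(1083 + 1898)/45 = 26544 + (1/16)*(1/45)*2981 = 26544 + 2981/720 = 19114661/720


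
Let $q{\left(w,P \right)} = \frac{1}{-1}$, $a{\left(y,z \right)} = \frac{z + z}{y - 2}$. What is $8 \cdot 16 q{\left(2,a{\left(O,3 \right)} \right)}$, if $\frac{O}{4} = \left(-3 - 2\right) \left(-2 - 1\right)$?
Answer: $-128$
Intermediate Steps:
$O = 60$ ($O = 4 \left(-3 - 2\right) \left(-2 - 1\right) = 4 \left(\left(-5\right) \left(-3\right)\right) = 4 \cdot 15 = 60$)
$a{\left(y,z \right)} = \frac{2 z}{-2 + y}$
$q{\left(w,P \right)} = -1$
$8 \cdot 16 q{\left(2,a{\left(O,3 \right)} \right)} = 8 \cdot 16 \left(-1\right) = 128 \left(-1\right) = -128$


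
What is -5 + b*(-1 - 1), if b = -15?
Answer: 25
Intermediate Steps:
-5 + b*(-1 - 1) = -5 - 15*(-1 - 1) = -5 - 15*(-2) = -5 + 30 = 25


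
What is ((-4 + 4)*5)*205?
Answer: 0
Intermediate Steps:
((-4 + 4)*5)*205 = (0*5)*205 = 0*205 = 0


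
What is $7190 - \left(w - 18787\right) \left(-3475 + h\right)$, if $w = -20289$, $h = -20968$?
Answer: $-955127478$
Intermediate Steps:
$7190 - \left(w - 18787\right) \left(-3475 + h\right) = 7190 - \left(-20289 - 18787\right) \left(-3475 - 20968\right) = 7190 - \left(-39076\right) \left(-24443\right) = 7190 - 955134668 = -955127478$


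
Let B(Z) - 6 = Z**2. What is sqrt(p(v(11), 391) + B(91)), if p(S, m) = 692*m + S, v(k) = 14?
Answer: sqrt(278873) ≈ 528.08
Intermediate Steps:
p(S, m) = S + 692*m
B(Z) = 6 + Z**2
sqrt(p(v(11), 391) + B(91)) = sqrt((14 + 692*391) + (6 + 91**2)) = sqrt((14 + 270572) + (6 + 8281)) = sqrt(270586 + 8287) = sqrt(278873)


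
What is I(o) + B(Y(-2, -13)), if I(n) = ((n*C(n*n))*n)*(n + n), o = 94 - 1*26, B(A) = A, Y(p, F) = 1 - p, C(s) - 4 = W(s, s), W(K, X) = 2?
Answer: 3773187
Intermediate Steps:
C(s) = 6 (C(s) = 4 + 2 = 6)
o = 68 (o = 94 - 26 = 68)
I(n) = 12*n³ (I(n) = ((n*6)*n)*(n + n) = ((6*n)*n)*(2*n) = (6*n²)*(2*n) = 12*n³)
I(o) + B(Y(-2, -13)) = 12*68³ + (1 - 1*(-2)) = 12*314432 + (1 + 2) = 3773184 + 3 = 3773187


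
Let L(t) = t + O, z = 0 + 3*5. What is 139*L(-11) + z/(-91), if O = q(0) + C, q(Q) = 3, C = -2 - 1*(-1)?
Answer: -113856/91 ≈ -1251.2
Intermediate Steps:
C = -1 (C = -2 + 1 = -1)
z = 15 (z = 0 + 15 = 15)
O = 2 (O = 3 - 1 = 2)
L(t) = 2 + t (L(t) = t + 2 = 2 + t)
139*L(-11) + z/(-91) = 139*(2 - 11) + 15/(-91) = 139*(-9) + 15*(-1/91) = -1251 - 15/91 = -113856/91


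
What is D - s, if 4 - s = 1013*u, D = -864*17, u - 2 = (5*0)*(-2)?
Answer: -12666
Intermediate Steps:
u = 2 (u = 2 + (5*0)*(-2) = 2 + 0*(-2) = 2 + 0 = 2)
D = -14688
s = -2022 (s = 4 - 1013*2 = 4 - 1*2026 = 4 - 2026 = -2022)
D - s = -14688 - 1*(-2022) = -14688 + 2022 = -12666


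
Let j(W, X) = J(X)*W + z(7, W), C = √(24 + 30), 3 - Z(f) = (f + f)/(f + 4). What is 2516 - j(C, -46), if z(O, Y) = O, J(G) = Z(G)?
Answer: 2509 - 17*√6/7 ≈ 2503.1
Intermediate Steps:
Z(f) = 3 - 2*f/(4 + f) (Z(f) = 3 - (f + f)/(f + 4) = 3 - 2*f/(4 + f))
J(G) = (12 + G)/(4 + G)
C = 3*√6 (C = √54 = 3*√6 ≈ 7.3485)
j(W, X) = 7 + W*(12 + X)/(4 + X) (j(W, X) = ((12 + X)/(4 + X))*W + 7 = W*(12 + X)/(4 + X) + 7 = 7 + W*(12 + X)/(4 + X))
2516 - j(C, -46) = 2516 - (28 + 7*(-46) + (3*√6)*(12 - 46))/(4 - 46) = 2516 - (28 - 322 + (3*√6)*(-34))/(-42) = 2516 - (-1)*(28 - 322 - 102*√6)/42 = 2516 - (-1)*(-294 - 102*√6)/42 = 2516 - (7 + 17*√6/7) = 2516 + (-7 - 17*√6/7) = 2509 - 17*√6/7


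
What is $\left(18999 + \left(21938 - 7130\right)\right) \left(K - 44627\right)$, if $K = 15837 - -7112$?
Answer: $-732868146$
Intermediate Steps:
$K = 22949$ ($K = 15837 + 7112 = 22949$)
$\left(18999 + \left(21938 - 7130\right)\right) \left(K - 44627\right) = \left(18999 + \left(21938 - 7130\right)\right) \left(22949 - 44627\right) = \left(18999 + \left(21938 - 7130\right)\right) \left(-21678\right) = \left(18999 + 14808\right) \left(-21678\right) = 33807 \left(-21678\right) = -732868146$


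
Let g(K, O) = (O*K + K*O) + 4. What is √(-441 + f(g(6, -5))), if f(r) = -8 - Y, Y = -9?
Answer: 2*I*√110 ≈ 20.976*I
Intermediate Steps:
g(K, O) = 4 + 2*K*O (g(K, O) = (K*O + K*O) + 4 = 2*K*O + 4 = 4 + 2*K*O)
f(r) = 1 (f(r) = -8 - 1*(-9) = -8 + 9 = 1)
√(-441 + f(g(6, -5))) = √(-441 + 1) = √(-440) = 2*I*√110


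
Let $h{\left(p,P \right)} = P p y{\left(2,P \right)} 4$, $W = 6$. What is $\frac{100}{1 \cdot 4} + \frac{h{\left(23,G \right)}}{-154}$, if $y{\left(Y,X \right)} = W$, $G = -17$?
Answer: $\frac{6617}{77} \approx 85.935$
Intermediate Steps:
$y{\left(Y,X \right)} = 6$
$h{\left(p,P \right)} = 24 P p$ ($h{\left(p,P \right)} = P p 6 \cdot 4 = 6 P p 4 = 24 P p$)
$\frac{100}{1 \cdot 4} + \frac{h{\left(23,G \right)}}{-154} = \frac{100}{1 \cdot 4} + \frac{24 \left(-17\right) 23}{-154} = \frac{100}{4} - - \frac{4692}{77} = 100 \cdot \frac{1}{4} + \frac{4692}{77} = 25 + \frac{4692}{77} = \frac{6617}{77}$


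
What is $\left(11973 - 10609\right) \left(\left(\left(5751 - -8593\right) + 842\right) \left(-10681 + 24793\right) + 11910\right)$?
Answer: $292328036088$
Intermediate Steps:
$\left(11973 - 10609\right) \left(\left(\left(5751 - -8593\right) + 842\right) \left(-10681 + 24793\right) + 11910\right) = 1364 \left(\left(\left(5751 + 8593\right) + 842\right) 14112 + 11910\right) = 1364 \left(\left(14344 + 842\right) 14112 + 11910\right) = 1364 \left(15186 \cdot 14112 + 11910\right) = 1364 \left(214304832 + 11910\right) = 1364 \cdot 214316742 = 292328036088$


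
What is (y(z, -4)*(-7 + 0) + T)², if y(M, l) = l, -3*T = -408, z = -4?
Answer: 26896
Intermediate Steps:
T = 136 (T = -⅓*(-408) = 136)
(y(z, -4)*(-7 + 0) + T)² = (-4*(-7 + 0) + 136)² = (-4*(-7) + 136)² = (28 + 136)² = 164² = 26896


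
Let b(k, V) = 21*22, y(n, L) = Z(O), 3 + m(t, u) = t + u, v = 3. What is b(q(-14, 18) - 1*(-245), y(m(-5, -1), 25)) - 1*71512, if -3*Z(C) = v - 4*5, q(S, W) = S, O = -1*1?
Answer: -71050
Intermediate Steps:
O = -1
m(t, u) = -3 + t + u (m(t, u) = -3 + (t + u) = -3 + t + u)
Z(C) = 17/3 (Z(C) = -(3 - 4*5)/3 = -(3 - 20)/3 = -⅓*(-17) = 17/3)
y(n, L) = 17/3
b(k, V) = 462
b(q(-14, 18) - 1*(-245), y(m(-5, -1), 25)) - 1*71512 = 462 - 1*71512 = 462 - 71512 = -71050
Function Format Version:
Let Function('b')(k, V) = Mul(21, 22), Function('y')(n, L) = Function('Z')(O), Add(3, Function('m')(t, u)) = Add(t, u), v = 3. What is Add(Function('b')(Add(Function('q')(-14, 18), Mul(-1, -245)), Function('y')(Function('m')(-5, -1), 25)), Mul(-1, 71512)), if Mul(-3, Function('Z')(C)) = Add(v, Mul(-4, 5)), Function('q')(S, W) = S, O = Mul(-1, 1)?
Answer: -71050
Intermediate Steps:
O = -1
Function('m')(t, u) = Add(-3, t, u) (Function('m')(t, u) = Add(-3, Add(t, u)) = Add(-3, t, u))
Function('Z')(C) = Rational(17, 3) (Function('Z')(C) = Mul(Rational(-1, 3), Add(3, Mul(-4, 5))) = Mul(Rational(-1, 3), Add(3, -20)) = Mul(Rational(-1, 3), -17) = Rational(17, 3))
Function('y')(n, L) = Rational(17, 3)
Function('b')(k, V) = 462
Add(Function('b')(Add(Function('q')(-14, 18), Mul(-1, -245)), Function('y')(Function('m')(-5, -1), 25)), Mul(-1, 71512)) = Add(462, Mul(-1, 71512)) = Add(462, -71512) = -71050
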